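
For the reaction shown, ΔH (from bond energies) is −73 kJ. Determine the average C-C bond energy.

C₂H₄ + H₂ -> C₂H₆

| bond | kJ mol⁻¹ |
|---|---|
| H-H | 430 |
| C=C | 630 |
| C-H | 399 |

Let D be the C-C bond energy.
Σ(broken) = 4×399 + 1×630 + 1×430 = 2656
Σ(formed) = 1×D + 6×399 = 2394 + D
ΔH = Σ(broken) − Σ(formed) = (2656) − (2394 + D) = +262 − D
Setting this equal to −73 kJ gives D = 335 kJ/mol.

D(C-C) ≈ 335 kJ/mol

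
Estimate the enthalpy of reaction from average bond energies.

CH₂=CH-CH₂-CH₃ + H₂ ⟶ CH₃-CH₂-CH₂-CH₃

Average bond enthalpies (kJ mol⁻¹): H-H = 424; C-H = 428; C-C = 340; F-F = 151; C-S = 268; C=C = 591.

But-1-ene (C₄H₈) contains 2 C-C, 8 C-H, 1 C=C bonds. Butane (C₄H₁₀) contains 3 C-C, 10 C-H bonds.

ΔH ≈ −181 kJ

Bonds broken (reactants):
  C-C: 2 × 340 = 680
  C-H: 8 × 428 = 3424
  C=C: 1 × 591 = 591
  H-H: 1 × 424 = 424
  Σ(broken) = 5119 kJ
Bonds formed (products):
  C-C: 3 × 340 = 1020
  C-H: 10 × 428 = 4280
  Σ(formed) = 5300 kJ
ΔH = Σ(broken) − Σ(formed) = 5119 − 5300 = −181 kJ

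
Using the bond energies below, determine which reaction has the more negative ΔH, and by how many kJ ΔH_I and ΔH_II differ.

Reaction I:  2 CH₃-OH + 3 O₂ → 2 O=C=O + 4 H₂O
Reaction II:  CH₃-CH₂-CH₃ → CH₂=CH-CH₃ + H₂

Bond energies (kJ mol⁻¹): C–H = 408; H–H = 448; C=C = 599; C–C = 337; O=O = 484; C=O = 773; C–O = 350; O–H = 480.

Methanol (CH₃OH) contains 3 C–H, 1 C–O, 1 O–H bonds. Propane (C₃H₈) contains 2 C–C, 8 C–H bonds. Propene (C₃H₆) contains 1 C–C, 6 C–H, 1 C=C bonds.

Reaction I:
  Bonds broken (reactants):
    C–H: 6 × 408 = 2448
    C–O: 2 × 350 = 700
    O–H: 2 × 480 = 960
    O=O: 3 × 484 = 1452
    Σ(broken) = 5560 kJ
  Bonds formed (products):
    C=O: 4 × 773 = 3092
    O–H: 8 × 480 = 3840
    Σ(formed) = 6932 kJ
  ΔH_I = 5560 − 6932 = −1372 kJ
Reaction II:
  Bonds broken (reactants):
    C–C: 2 × 337 = 674
    C–H: 8 × 408 = 3264
    Σ(broken) = 3938 kJ
  Bonds formed (products):
    C–C: 1 × 337 = 337
    C–H: 6 × 408 = 2448
    C=C: 1 × 599 = 599
    H–H: 1 × 448 = 448
    Σ(formed) = 3832 kJ
  ΔH_II = 3938 − 3832 = +106 kJ
ΔH_I − ΔH_II = −1478 kJ, so reaction I has the more negative ΔH; |ΔH_I − ΔH_II| = 1478 kJ.

Reaction I, by 1478 kJ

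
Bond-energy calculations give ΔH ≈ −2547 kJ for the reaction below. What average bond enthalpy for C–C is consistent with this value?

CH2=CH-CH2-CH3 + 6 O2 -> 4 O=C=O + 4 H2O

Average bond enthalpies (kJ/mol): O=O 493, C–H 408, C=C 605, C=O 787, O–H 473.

Let D be the C–C bond energy.
Σ(broken) = 2×D + 8×408 + 1×605 + 6×493 = 6827 + 2D
Σ(formed) = 8×787 + 8×473 = 10080
ΔH = Σ(broken) − Σ(formed) = (6827 + 2D) − (10080) = −3253 + 2D
Setting this equal to −2547 kJ gives 2D = 706, so D = 353 kJ/mol.

D(C–C) ≈ 353 kJ/mol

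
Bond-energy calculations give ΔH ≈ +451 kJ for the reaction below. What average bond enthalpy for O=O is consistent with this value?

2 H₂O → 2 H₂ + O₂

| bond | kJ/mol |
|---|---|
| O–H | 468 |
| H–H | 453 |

D(O=O) ≈ 515 kJ/mol

Let D be the O=O bond energy.
Σ(broken) = 4×468 = 1872
Σ(formed) = 2×453 + 1×D = 906 + D
ΔH = Σ(broken) − Σ(formed) = (1872) − (906 + D) = +966 − D
Setting this equal to +451 kJ gives D = 515 kJ/mol.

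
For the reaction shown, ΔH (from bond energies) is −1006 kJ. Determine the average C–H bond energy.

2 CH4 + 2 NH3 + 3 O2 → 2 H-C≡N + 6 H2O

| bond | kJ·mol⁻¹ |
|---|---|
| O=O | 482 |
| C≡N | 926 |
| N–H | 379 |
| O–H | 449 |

Let D be the C–H bond energy.
Σ(broken) = 8×D + 6×379 + 3×482 = 3720 + 8D
Σ(formed) = 2×926 + 2×D + 12×449 = 7240 + 2D
ΔH = Σ(broken) − Σ(formed) = (3720 + 8D) − (7240 + 2D) = −3520 + 6D
Setting this equal to −1006 kJ gives 6D = 2514, so D = 419 kJ/mol.

D(C–H) ≈ 419 kJ/mol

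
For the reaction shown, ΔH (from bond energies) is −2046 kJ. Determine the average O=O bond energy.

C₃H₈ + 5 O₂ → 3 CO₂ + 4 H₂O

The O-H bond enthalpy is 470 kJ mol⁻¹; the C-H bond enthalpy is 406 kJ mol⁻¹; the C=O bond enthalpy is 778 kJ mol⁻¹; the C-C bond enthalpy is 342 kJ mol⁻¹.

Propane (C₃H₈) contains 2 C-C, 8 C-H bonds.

D(O=O) ≈ 490 kJ/mol

Let D be the O=O bond energy.
Σ(broken) = 2×342 + 8×406 + 5×D = 3932 + 5D
Σ(formed) = 6×778 + 8×470 = 8428
ΔH = Σ(broken) − Σ(formed) = (3932 + 5D) − (8428) = −4496 + 5D
Setting this equal to −2046 kJ gives 5D = 2450, so D = 490 kJ/mol.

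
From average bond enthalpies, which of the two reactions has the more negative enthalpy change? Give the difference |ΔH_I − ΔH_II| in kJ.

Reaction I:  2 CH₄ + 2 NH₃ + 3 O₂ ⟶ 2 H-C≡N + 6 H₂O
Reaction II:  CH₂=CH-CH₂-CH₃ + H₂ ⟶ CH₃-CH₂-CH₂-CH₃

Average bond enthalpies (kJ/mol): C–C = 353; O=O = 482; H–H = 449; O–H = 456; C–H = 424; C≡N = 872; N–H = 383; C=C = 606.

Reaction I:
  Bonds broken (reactants):
    C–H: 8 × 424 = 3392
    N–H: 6 × 383 = 2298
    O=O: 3 × 482 = 1446
    Σ(broken) = 7136 kJ
  Bonds formed (products):
    C≡N: 2 × 872 = 1744
    C–H: 2 × 424 = 848
    O–H: 12 × 456 = 5472
    Σ(formed) = 8064 kJ
  ΔH_I = 7136 − 8064 = −928 kJ
Reaction II:
  Bonds broken (reactants):
    C–C: 2 × 353 = 706
    C–H: 8 × 424 = 3392
    C=C: 1 × 606 = 606
    H–H: 1 × 449 = 449
    Σ(broken) = 5153 kJ
  Bonds formed (products):
    C–C: 3 × 353 = 1059
    C–H: 10 × 424 = 4240
    Σ(formed) = 5299 kJ
  ΔH_II = 5153 − 5299 = −146 kJ
ΔH_I − ΔH_II = −782 kJ, so reaction I has the more negative ΔH; |ΔH_I − ΔH_II| = 782 kJ.

Reaction I, by 782 kJ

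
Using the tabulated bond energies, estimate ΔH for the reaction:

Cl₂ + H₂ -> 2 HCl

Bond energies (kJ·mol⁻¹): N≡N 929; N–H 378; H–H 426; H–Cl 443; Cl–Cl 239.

Bonds broken (reactants):
  Cl–Cl: 1 × 239 = 239
  H–H: 1 × 426 = 426
  Σ(broken) = 665 kJ
Bonds formed (products):
  H–Cl: 2 × 443 = 886
  Σ(formed) = 886 kJ
ΔH = Σ(broken) − Σ(formed) = 665 − 886 = −221 kJ

ΔH ≈ −221 kJ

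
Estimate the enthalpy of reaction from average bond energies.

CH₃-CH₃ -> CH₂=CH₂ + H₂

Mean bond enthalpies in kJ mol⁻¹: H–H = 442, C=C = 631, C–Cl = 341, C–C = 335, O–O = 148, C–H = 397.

Bonds broken (reactants):
  C–C: 1 × 335 = 335
  C–H: 6 × 397 = 2382
  Σ(broken) = 2717 kJ
Bonds formed (products):
  C–H: 4 × 397 = 1588
  C=C: 1 × 631 = 631
  H–H: 1 × 442 = 442
  Σ(formed) = 2661 kJ
ΔH = Σ(broken) − Σ(formed) = 2717 − 2661 = +56 kJ

ΔH ≈ +56 kJ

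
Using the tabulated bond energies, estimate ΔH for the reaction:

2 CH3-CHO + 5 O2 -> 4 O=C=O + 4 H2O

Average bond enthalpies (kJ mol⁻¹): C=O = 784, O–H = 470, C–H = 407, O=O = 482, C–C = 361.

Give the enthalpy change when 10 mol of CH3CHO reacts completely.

ΔH = −10380 kJ

Bonds broken (reactants):
  C–C: 2 × 361 = 722
  C–H: 8 × 407 = 3256
  C=O: 2 × 784 = 1568
  O=O: 5 × 482 = 2410
  Σ(broken) = 7956 kJ
Bonds formed (products):
  C=O: 8 × 784 = 6272
  O–H: 8 × 470 = 3760
  Σ(formed) = 10032 kJ
ΔH = Σ(broken) − Σ(formed) = 7956 − 10032 = −2076 kJ
For 5× the reaction as written: 5 × (−2076) = −10380 kJ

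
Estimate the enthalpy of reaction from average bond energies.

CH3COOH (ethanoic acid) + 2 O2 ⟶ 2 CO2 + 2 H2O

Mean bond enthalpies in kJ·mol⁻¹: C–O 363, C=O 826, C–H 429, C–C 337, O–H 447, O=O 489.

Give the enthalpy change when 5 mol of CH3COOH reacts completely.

Bonds broken (reactants):
  C–C: 1 × 337 = 337
  C–H: 3 × 429 = 1287
  C–O: 1 × 363 = 363
  C=O: 1 × 826 = 826
  O–H: 1 × 447 = 447
  O=O: 2 × 489 = 978
  Σ(broken) = 4238 kJ
Bonds formed (products):
  C=O: 4 × 826 = 3304
  O–H: 4 × 447 = 1788
  Σ(formed) = 5092 kJ
ΔH = Σ(broken) − Σ(formed) = 4238 − 5092 = −854 kJ
For 5× the reaction as written: 5 × (−854) = −4270 kJ

ΔH = −4270 kJ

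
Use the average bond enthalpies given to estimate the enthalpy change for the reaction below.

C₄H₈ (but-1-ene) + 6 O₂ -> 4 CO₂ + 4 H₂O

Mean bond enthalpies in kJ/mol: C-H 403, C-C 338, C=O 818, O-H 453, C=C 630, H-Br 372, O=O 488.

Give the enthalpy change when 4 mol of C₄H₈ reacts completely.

Bonds broken (reactants):
  C-C: 2 × 338 = 676
  C-H: 8 × 403 = 3224
  C=C: 1 × 630 = 630
  O=O: 6 × 488 = 2928
  Σ(broken) = 7458 kJ
Bonds formed (products):
  C=O: 8 × 818 = 6544
  O-H: 8 × 453 = 3624
  Σ(formed) = 10168 kJ
ΔH = Σ(broken) − Σ(formed) = 7458 − 10168 = −2710 kJ
For 4× the reaction as written: 4 × (−2710) = −10840 kJ

ΔH = −10840 kJ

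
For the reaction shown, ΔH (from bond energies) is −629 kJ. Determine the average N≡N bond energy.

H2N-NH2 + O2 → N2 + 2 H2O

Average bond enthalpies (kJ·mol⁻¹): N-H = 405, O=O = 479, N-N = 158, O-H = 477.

Let D be the N≡N bond energy.
Σ(broken) = 4×405 + 1×158 + 1×479 = 2257
Σ(formed) = 1×D + 4×477 = 1908 + D
ΔH = Σ(broken) − Σ(formed) = (2257) − (1908 + D) = +349 − D
Setting this equal to −629 kJ gives D = 978 kJ/mol.

D(N≡N) ≈ 978 kJ/mol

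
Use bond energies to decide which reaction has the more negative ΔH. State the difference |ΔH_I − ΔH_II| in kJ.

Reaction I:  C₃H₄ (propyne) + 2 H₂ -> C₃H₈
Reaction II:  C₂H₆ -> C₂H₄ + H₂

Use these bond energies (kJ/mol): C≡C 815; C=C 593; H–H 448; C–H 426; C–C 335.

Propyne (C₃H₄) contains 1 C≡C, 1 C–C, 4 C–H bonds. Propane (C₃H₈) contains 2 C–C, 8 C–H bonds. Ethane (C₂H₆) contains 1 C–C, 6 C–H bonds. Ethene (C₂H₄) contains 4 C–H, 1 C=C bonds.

Reaction I, by 474 kJ

Reaction I:
  Bonds broken (reactants):
    C≡C: 1 × 815 = 815
    C–C: 1 × 335 = 335
    C–H: 4 × 426 = 1704
    H–H: 2 × 448 = 896
    Σ(broken) = 3750 kJ
  Bonds formed (products):
    C–C: 2 × 335 = 670
    C–H: 8 × 426 = 3408
    Σ(formed) = 4078 kJ
  ΔH_I = 3750 − 4078 = −328 kJ
Reaction II:
  Bonds broken (reactants):
    C–C: 1 × 335 = 335
    C–H: 6 × 426 = 2556
    Σ(broken) = 2891 kJ
  Bonds formed (products):
    C–H: 4 × 426 = 1704
    C=C: 1 × 593 = 593
    H–H: 1 × 448 = 448
    Σ(formed) = 2745 kJ
  ΔH_II = 2891 − 2745 = +146 kJ
ΔH_I − ΔH_II = −474 kJ, so reaction I has the more negative ΔH; |ΔH_I − ΔH_II| = 474 kJ.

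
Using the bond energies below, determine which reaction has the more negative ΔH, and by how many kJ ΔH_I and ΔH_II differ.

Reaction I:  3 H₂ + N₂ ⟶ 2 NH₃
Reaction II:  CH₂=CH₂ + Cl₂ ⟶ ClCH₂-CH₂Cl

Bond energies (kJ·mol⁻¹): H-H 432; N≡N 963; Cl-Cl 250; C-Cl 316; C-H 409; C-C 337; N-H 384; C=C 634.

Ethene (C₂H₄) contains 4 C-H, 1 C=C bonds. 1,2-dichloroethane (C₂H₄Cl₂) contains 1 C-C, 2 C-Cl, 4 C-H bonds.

Reaction II, by 40 kJ

Reaction I:
  Bonds broken (reactants):
    H-H: 3 × 432 = 1296
    N≡N: 1 × 963 = 963
    Σ(broken) = 2259 kJ
  Bonds formed (products):
    N-H: 6 × 384 = 2304
    Σ(formed) = 2304 kJ
  ΔH_I = 2259 − 2304 = −45 kJ
Reaction II:
  Bonds broken (reactants):
    C-H: 4 × 409 = 1636
    C=C: 1 × 634 = 634
    Cl-Cl: 1 × 250 = 250
    Σ(broken) = 2520 kJ
  Bonds formed (products):
    C-C: 1 × 337 = 337
    C-Cl: 2 × 316 = 632
    C-H: 4 × 409 = 1636
    Σ(formed) = 2605 kJ
  ΔH_II = 2520 − 2605 = −85 kJ
ΔH_I − ΔH_II = +40 kJ, so reaction II has the more negative ΔH; |ΔH_I − ΔH_II| = 40 kJ.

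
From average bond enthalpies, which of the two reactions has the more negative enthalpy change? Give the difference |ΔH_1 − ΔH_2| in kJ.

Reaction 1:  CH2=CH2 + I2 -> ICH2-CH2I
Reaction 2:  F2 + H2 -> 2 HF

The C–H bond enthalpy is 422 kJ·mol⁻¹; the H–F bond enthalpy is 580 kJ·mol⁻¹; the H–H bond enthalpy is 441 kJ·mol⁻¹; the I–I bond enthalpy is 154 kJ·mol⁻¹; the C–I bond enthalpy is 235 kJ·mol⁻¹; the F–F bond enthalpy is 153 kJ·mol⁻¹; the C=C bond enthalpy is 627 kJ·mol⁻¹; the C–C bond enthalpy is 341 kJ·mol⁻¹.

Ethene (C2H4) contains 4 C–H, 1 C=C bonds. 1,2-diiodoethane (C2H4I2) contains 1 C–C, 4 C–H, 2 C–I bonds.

Reaction 2, by 536 kJ

Reaction 1:
  Bonds broken (reactants):
    C–H: 4 × 422 = 1688
    C=C: 1 × 627 = 627
    I–I: 1 × 154 = 154
    Σ(broken) = 2469 kJ
  Bonds formed (products):
    C–C: 1 × 341 = 341
    C–H: 4 × 422 = 1688
    C–I: 2 × 235 = 470
    Σ(formed) = 2499 kJ
  ΔH_1 = 2469 − 2499 = −30 kJ
Reaction 2:
  Bonds broken (reactants):
    F–F: 1 × 153 = 153
    H–H: 1 × 441 = 441
    Σ(broken) = 594 kJ
  Bonds formed (products):
    H–F: 2 × 580 = 1160
    Σ(formed) = 1160 kJ
  ΔH_2 = 594 − 1160 = −566 kJ
ΔH_1 − ΔH_2 = +536 kJ, so reaction 2 has the more negative ΔH; |ΔH_1 − ΔH_2| = 536 kJ.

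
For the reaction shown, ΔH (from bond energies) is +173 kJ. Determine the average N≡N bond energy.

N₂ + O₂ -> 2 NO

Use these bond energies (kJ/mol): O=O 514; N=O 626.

D(N≡N) ≈ 911 kJ/mol

Let D be the N≡N bond energy.
Σ(broken) = 1×D + 1×514 = 514 + D
Σ(formed) = 2×626 = 1252
ΔH = Σ(broken) − Σ(formed) = (514 + D) − (1252) = −738 + D
Setting this equal to +173 kJ gives D = 911 kJ/mol.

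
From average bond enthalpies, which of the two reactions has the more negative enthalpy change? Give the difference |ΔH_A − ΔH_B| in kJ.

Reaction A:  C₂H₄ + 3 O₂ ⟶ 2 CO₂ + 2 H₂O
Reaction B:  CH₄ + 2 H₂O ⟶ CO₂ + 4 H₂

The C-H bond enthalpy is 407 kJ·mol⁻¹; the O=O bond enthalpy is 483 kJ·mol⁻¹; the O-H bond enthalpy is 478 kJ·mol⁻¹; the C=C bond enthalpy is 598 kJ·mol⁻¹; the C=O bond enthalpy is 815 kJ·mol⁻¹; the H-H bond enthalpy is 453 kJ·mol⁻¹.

Reaction A, by 1595 kJ

Reaction A:
  Bonds broken (reactants):
    C-H: 4 × 407 = 1628
    C=C: 1 × 598 = 598
    O=O: 3 × 483 = 1449
    Σ(broken) = 3675 kJ
  Bonds formed (products):
    C=O: 4 × 815 = 3260
    O-H: 4 × 478 = 1912
    Σ(formed) = 5172 kJ
  ΔH_A = 3675 − 5172 = −1497 kJ
Reaction B:
  Bonds broken (reactants):
    C-H: 4 × 407 = 1628
    O-H: 4 × 478 = 1912
    Σ(broken) = 3540 kJ
  Bonds formed (products):
    C=O: 2 × 815 = 1630
    H-H: 4 × 453 = 1812
    Σ(formed) = 3442 kJ
  ΔH_B = 3540 − 3442 = +98 kJ
ΔH_A − ΔH_B = −1595 kJ, so reaction A has the more negative ΔH; |ΔH_A − ΔH_B| = 1595 kJ.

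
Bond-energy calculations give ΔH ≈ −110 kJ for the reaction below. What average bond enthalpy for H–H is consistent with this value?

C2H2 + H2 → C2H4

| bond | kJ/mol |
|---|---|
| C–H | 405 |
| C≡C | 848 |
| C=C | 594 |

D(H–H) ≈ 446 kJ/mol

Let D be the H–H bond energy.
Σ(broken) = 1×848 + 2×405 + 1×D = 1658 + D
Σ(formed) = 4×405 + 1×594 = 2214
ΔH = Σ(broken) − Σ(formed) = (1658 + D) − (2214) = −556 + D
Setting this equal to −110 kJ gives D = 446 kJ/mol.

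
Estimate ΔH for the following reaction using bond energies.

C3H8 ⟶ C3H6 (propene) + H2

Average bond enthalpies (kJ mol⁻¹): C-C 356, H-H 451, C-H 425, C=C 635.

ΔH ≈ +120 kJ

Bonds broken (reactants):
  C-C: 2 × 356 = 712
  C-H: 8 × 425 = 3400
  Σ(broken) = 4112 kJ
Bonds formed (products):
  C-C: 1 × 356 = 356
  C-H: 6 × 425 = 2550
  C=C: 1 × 635 = 635
  H-H: 1 × 451 = 451
  Σ(formed) = 3992 kJ
ΔH = Σ(broken) − Σ(formed) = 4112 − 3992 = +120 kJ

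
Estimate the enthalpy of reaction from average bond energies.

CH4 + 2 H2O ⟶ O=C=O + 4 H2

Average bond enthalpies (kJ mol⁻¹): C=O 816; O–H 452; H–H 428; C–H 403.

Bonds broken (reactants):
  C–H: 4 × 403 = 1612
  O–H: 4 × 452 = 1808
  Σ(broken) = 3420 kJ
Bonds formed (products):
  C=O: 2 × 816 = 1632
  H–H: 4 × 428 = 1712
  Σ(formed) = 3344 kJ
ΔH = Σ(broken) − Σ(formed) = 3420 − 3344 = +76 kJ

ΔH ≈ +76 kJ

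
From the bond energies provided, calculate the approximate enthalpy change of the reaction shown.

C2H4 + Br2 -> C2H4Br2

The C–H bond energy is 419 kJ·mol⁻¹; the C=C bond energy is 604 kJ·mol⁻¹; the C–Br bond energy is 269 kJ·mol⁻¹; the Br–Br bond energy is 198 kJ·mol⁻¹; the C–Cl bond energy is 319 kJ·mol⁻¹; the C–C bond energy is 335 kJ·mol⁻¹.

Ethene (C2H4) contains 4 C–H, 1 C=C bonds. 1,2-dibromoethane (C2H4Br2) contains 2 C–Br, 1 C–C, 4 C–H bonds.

ΔH ≈ −71 kJ

Bonds broken (reactants):
  Br–Br: 1 × 198 = 198
  C–H: 4 × 419 = 1676
  C=C: 1 × 604 = 604
  Σ(broken) = 2478 kJ
Bonds formed (products):
  C–Br: 2 × 269 = 538
  C–C: 1 × 335 = 335
  C–H: 4 × 419 = 1676
  Σ(formed) = 2549 kJ
ΔH = Σ(broken) − Σ(formed) = 2478 − 2549 = −71 kJ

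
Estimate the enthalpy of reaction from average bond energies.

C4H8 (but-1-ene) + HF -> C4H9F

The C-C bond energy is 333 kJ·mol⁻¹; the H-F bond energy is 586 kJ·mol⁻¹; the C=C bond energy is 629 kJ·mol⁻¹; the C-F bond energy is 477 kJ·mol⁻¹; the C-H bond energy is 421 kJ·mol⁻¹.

Bonds broken (reactants):
  C-C: 2 × 333 = 666
  C-H: 8 × 421 = 3368
  C=C: 1 × 629 = 629
  H-F: 1 × 586 = 586
  Σ(broken) = 5249 kJ
Bonds formed (products):
  C-C: 3 × 333 = 999
  C-F: 1 × 477 = 477
  C-H: 9 × 421 = 3789
  Σ(formed) = 5265 kJ
ΔH = Σ(broken) − Σ(formed) = 5249 − 5265 = −16 kJ

ΔH ≈ −16 kJ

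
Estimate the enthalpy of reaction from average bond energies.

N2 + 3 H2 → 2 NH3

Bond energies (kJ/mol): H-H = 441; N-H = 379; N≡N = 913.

Bonds broken (reactants):
  H-H: 3 × 441 = 1323
  N≡N: 1 × 913 = 913
  Σ(broken) = 2236 kJ
Bonds formed (products):
  N-H: 6 × 379 = 2274
  Σ(formed) = 2274 kJ
ΔH = Σ(broken) − Σ(formed) = 2236 − 2274 = −38 kJ

ΔH ≈ −38 kJ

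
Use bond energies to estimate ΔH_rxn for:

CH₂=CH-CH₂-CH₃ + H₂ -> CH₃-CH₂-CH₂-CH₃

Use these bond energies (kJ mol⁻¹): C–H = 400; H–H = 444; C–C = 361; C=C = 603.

Bonds broken (reactants):
  C–C: 2 × 361 = 722
  C–H: 8 × 400 = 3200
  C=C: 1 × 603 = 603
  H–H: 1 × 444 = 444
  Σ(broken) = 4969 kJ
Bonds formed (products):
  C–C: 3 × 361 = 1083
  C–H: 10 × 400 = 4000
  Σ(formed) = 5083 kJ
ΔH = Σ(broken) − Σ(formed) = 4969 − 5083 = −114 kJ

ΔH ≈ −114 kJ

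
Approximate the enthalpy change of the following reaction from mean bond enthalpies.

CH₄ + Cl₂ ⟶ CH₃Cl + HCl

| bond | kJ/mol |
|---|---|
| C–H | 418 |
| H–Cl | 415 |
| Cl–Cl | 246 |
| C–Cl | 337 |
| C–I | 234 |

Bonds broken (reactants):
  C–H: 4 × 418 = 1672
  Cl–Cl: 1 × 246 = 246
  Σ(broken) = 1918 kJ
Bonds formed (products):
  C–Cl: 1 × 337 = 337
  C–H: 3 × 418 = 1254
  H–Cl: 1 × 415 = 415
  Σ(formed) = 2006 kJ
ΔH = Σ(broken) − Σ(formed) = 1918 − 2006 = −88 kJ

ΔH ≈ −88 kJ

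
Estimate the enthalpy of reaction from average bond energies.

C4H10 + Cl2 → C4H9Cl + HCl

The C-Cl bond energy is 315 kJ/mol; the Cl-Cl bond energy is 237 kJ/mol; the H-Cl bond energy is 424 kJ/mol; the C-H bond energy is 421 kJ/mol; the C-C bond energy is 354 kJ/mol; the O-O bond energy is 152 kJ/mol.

ΔH ≈ −81 kJ

Bonds broken (reactants):
  C-C: 3 × 354 = 1062
  C-H: 10 × 421 = 4210
  Cl-Cl: 1 × 237 = 237
  Σ(broken) = 5509 kJ
Bonds formed (products):
  C-C: 3 × 354 = 1062
  C-Cl: 1 × 315 = 315
  C-H: 9 × 421 = 3789
  H-Cl: 1 × 424 = 424
  Σ(formed) = 5590 kJ
ΔH = Σ(broken) − Σ(formed) = 5509 − 5590 = −81 kJ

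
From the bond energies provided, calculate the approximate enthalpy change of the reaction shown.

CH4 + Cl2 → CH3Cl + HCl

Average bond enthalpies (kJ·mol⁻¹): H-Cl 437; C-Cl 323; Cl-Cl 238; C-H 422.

ΔH ≈ −100 kJ

Bonds broken (reactants):
  C-H: 4 × 422 = 1688
  Cl-Cl: 1 × 238 = 238
  Σ(broken) = 1926 kJ
Bonds formed (products):
  C-Cl: 1 × 323 = 323
  C-H: 3 × 422 = 1266
  H-Cl: 1 × 437 = 437
  Σ(formed) = 2026 kJ
ΔH = Σ(broken) − Σ(formed) = 1926 − 2026 = −100 kJ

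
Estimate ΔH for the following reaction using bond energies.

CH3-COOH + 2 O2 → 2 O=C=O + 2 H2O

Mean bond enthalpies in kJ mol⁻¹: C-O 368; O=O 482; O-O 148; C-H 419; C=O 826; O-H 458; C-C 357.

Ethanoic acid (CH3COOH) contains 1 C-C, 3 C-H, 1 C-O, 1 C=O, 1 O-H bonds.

Bonds broken (reactants):
  C-C: 1 × 357 = 357
  C-H: 3 × 419 = 1257
  C-O: 1 × 368 = 368
  C=O: 1 × 826 = 826
  O-H: 1 × 458 = 458
  O=O: 2 × 482 = 964
  Σ(broken) = 4230 kJ
Bonds formed (products):
  C=O: 4 × 826 = 3304
  O-H: 4 × 458 = 1832
  Σ(formed) = 5136 kJ
ΔH = Σ(broken) − Σ(formed) = 4230 − 5136 = −906 kJ

ΔH ≈ −906 kJ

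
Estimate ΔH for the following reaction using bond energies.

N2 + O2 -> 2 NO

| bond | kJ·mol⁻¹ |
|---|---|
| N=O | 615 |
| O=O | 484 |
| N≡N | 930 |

Bonds broken (reactants):
  N≡N: 1 × 930 = 930
  O=O: 1 × 484 = 484
  Σ(broken) = 1414 kJ
Bonds formed (products):
  N=O: 2 × 615 = 1230
  Σ(formed) = 1230 kJ
ΔH = Σ(broken) − Σ(formed) = 1414 − 1230 = +184 kJ

ΔH ≈ +184 kJ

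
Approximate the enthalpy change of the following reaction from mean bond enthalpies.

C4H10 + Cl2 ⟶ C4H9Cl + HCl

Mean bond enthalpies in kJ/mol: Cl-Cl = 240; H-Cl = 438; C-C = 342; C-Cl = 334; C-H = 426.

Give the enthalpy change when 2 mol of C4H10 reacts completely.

ΔH = −212 kJ

Bonds broken (reactants):
  C-C: 3 × 342 = 1026
  C-H: 10 × 426 = 4260
  Cl-Cl: 1 × 240 = 240
  Σ(broken) = 5526 kJ
Bonds formed (products):
  C-C: 3 × 342 = 1026
  C-Cl: 1 × 334 = 334
  C-H: 9 × 426 = 3834
  H-Cl: 1 × 438 = 438
  Σ(formed) = 5632 kJ
ΔH = Σ(broken) − Σ(formed) = 5526 − 5632 = −106 kJ
For 2× the reaction as written: 2 × (−106) = −212 kJ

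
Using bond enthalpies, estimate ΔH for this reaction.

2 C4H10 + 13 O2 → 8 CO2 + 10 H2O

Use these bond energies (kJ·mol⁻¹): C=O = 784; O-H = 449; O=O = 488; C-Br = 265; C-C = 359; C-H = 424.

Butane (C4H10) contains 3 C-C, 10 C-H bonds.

ΔH ≈ −4546 kJ

Bonds broken (reactants):
  C-C: 6 × 359 = 2154
  C-H: 20 × 424 = 8480
  O=O: 13 × 488 = 6344
  Σ(broken) = 16978 kJ
Bonds formed (products):
  C=O: 16 × 784 = 12544
  O-H: 20 × 449 = 8980
  Σ(formed) = 21524 kJ
ΔH = Σ(broken) − Σ(formed) = 16978 − 21524 = −4546 kJ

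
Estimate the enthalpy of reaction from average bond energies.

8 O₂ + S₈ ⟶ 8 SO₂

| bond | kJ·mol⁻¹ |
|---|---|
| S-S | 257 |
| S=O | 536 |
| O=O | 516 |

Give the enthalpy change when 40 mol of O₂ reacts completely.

Bonds broken (reactants):
  O=O: 8 × 516 = 4128
  S-S: 8 × 257 = 2056
  Σ(broken) = 6184 kJ
Bonds formed (products):
  S=O: 16 × 536 = 8576
  Σ(formed) = 8576 kJ
ΔH = Σ(broken) − Σ(formed) = 6184 − 8576 = −2392 kJ
For 5× the reaction as written: 5 × (−2392) = −11960 kJ

ΔH = −11960 kJ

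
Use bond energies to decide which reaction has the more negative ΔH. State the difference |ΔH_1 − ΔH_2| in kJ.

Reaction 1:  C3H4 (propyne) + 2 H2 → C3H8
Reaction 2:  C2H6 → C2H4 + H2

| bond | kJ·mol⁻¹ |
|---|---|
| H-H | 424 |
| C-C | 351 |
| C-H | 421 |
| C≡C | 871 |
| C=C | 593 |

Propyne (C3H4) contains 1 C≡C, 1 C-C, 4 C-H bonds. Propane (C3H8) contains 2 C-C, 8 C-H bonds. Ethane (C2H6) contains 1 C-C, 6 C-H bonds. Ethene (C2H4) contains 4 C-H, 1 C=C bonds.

Reaction 1:
  Bonds broken (reactants):
    C≡C: 1 × 871 = 871
    C-C: 1 × 351 = 351
    C-H: 4 × 421 = 1684
    H-H: 2 × 424 = 848
    Σ(broken) = 3754 kJ
  Bonds formed (products):
    C-C: 2 × 351 = 702
    C-H: 8 × 421 = 3368
    Σ(formed) = 4070 kJ
  ΔH_1 = 3754 − 4070 = −316 kJ
Reaction 2:
  Bonds broken (reactants):
    C-C: 1 × 351 = 351
    C-H: 6 × 421 = 2526
    Σ(broken) = 2877 kJ
  Bonds formed (products):
    C-H: 4 × 421 = 1684
    C=C: 1 × 593 = 593
    H-H: 1 × 424 = 424
    Σ(formed) = 2701 kJ
  ΔH_2 = 2877 − 2701 = +176 kJ
ΔH_1 − ΔH_2 = −492 kJ, so reaction 1 has the more negative ΔH; |ΔH_1 − ΔH_2| = 492 kJ.

Reaction 1, by 492 kJ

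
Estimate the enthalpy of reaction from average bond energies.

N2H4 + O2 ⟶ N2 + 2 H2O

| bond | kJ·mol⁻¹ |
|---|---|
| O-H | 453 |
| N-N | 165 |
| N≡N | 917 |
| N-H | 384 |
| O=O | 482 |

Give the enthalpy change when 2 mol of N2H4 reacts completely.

ΔH = −1092 kJ

Bonds broken (reactants):
  N-H: 4 × 384 = 1536
  N-N: 1 × 165 = 165
  O=O: 1 × 482 = 482
  Σ(broken) = 2183 kJ
Bonds formed (products):
  N≡N: 1 × 917 = 917
  O-H: 4 × 453 = 1812
  Σ(formed) = 2729 kJ
ΔH = Σ(broken) − Σ(formed) = 2183 − 2729 = −546 kJ
For 2× the reaction as written: 2 × (−546) = −1092 kJ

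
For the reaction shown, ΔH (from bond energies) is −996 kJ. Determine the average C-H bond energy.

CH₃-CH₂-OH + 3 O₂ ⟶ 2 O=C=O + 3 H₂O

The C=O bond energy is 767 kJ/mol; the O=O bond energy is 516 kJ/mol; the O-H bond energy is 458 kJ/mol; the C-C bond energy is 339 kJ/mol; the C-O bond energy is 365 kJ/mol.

D(C-H) ≈ 422 kJ/mol

Let D be the C-H bond energy.
Σ(broken) = 1×339 + 5×D + 1×365 + 1×458 + 3×516 = 2710 + 5D
Σ(formed) = 4×767 + 6×458 = 5816
ΔH = Σ(broken) − Σ(formed) = (2710 + 5D) − (5816) = −3106 + 5D
Setting this equal to −996 kJ gives 5D = 2110, so D = 422 kJ/mol.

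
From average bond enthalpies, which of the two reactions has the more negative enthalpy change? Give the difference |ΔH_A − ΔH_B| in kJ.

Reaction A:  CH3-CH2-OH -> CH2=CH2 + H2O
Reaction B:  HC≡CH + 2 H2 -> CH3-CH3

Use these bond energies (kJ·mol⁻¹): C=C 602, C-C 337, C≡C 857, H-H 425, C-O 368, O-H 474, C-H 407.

Reaction B, by 294 kJ

Reaction A:
  Bonds broken (reactants):
    C-C: 1 × 337 = 337
    C-H: 5 × 407 = 2035
    C-O: 1 × 368 = 368
    O-H: 1 × 474 = 474
    Σ(broken) = 3214 kJ
  Bonds formed (products):
    C-H: 4 × 407 = 1628
    C=C: 1 × 602 = 602
    O-H: 2 × 474 = 948
    Σ(formed) = 3178 kJ
  ΔH_A = 3214 − 3178 = +36 kJ
Reaction B:
  Bonds broken (reactants):
    C≡C: 1 × 857 = 857
    C-H: 2 × 407 = 814
    H-H: 2 × 425 = 850
    Σ(broken) = 2521 kJ
  Bonds formed (products):
    C-C: 1 × 337 = 337
    C-H: 6 × 407 = 2442
    Σ(formed) = 2779 kJ
  ΔH_B = 2521 − 2779 = −258 kJ
ΔH_A − ΔH_B = +294 kJ, so reaction B has the more negative ΔH; |ΔH_A − ΔH_B| = 294 kJ.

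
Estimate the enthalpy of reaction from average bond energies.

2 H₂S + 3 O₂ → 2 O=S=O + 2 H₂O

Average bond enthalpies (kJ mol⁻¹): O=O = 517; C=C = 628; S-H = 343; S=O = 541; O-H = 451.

Bonds broken (reactants):
  O=O: 3 × 517 = 1551
  S-H: 4 × 343 = 1372
  Σ(broken) = 2923 kJ
Bonds formed (products):
  O-H: 4 × 451 = 1804
  S=O: 4 × 541 = 2164
  Σ(formed) = 3968 kJ
ΔH = Σ(broken) − Σ(formed) = 2923 − 3968 = −1045 kJ

ΔH ≈ −1045 kJ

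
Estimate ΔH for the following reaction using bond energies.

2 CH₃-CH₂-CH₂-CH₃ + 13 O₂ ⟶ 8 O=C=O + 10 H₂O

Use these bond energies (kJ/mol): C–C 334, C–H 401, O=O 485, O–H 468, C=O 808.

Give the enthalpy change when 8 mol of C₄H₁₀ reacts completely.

ΔH = −23836 kJ

Bonds broken (reactants):
  C–C: 6 × 334 = 2004
  C–H: 20 × 401 = 8020
  O=O: 13 × 485 = 6305
  Σ(broken) = 16329 kJ
Bonds formed (products):
  C=O: 16 × 808 = 12928
  O–H: 20 × 468 = 9360
  Σ(formed) = 22288 kJ
ΔH = Σ(broken) − Σ(formed) = 16329 − 22288 = −5959 kJ
For 4× the reaction as written: 4 × (−5959) = −23836 kJ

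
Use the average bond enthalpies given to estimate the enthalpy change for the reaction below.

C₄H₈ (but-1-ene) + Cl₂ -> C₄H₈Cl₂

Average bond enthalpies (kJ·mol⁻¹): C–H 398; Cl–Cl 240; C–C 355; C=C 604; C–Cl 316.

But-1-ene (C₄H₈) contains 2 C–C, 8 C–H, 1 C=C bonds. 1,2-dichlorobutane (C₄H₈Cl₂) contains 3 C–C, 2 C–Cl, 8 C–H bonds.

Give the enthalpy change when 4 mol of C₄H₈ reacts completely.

Bonds broken (reactants):
  C–C: 2 × 355 = 710
  C–H: 8 × 398 = 3184
  C=C: 1 × 604 = 604
  Cl–Cl: 1 × 240 = 240
  Σ(broken) = 4738 kJ
Bonds formed (products):
  C–C: 3 × 355 = 1065
  C–Cl: 2 × 316 = 632
  C–H: 8 × 398 = 3184
  Σ(formed) = 4881 kJ
ΔH = Σ(broken) − Σ(formed) = 4738 − 4881 = −143 kJ
For 4× the reaction as written: 4 × (−143) = −572 kJ

ΔH = −572 kJ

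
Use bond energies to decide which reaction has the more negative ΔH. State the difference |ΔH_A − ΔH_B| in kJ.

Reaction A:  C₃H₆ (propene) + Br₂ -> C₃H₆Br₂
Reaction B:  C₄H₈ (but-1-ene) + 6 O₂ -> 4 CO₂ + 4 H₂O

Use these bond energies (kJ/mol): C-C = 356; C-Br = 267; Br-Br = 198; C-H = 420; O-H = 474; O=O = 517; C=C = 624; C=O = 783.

Reaction A:
  Bonds broken (reactants):
    Br-Br: 1 × 198 = 198
    C-C: 1 × 356 = 356
    C-H: 6 × 420 = 2520
    C=C: 1 × 624 = 624
    Σ(broken) = 3698 kJ
  Bonds formed (products):
    C-Br: 2 × 267 = 534
    C-C: 2 × 356 = 712
    C-H: 6 × 420 = 2520
    Σ(formed) = 3766 kJ
  ΔH_A = 3698 − 3766 = −68 kJ
Reaction B:
  Bonds broken (reactants):
    C-C: 2 × 356 = 712
    C-H: 8 × 420 = 3360
    C=C: 1 × 624 = 624
    O=O: 6 × 517 = 3102
    Σ(broken) = 7798 kJ
  Bonds formed (products):
    C=O: 8 × 783 = 6264
    O-H: 8 × 474 = 3792
    Σ(formed) = 10056 kJ
  ΔH_B = 7798 − 10056 = −2258 kJ
ΔH_A − ΔH_B = +2190 kJ, so reaction B has the more negative ΔH; |ΔH_A − ΔH_B| = 2190 kJ.

Reaction B, by 2190 kJ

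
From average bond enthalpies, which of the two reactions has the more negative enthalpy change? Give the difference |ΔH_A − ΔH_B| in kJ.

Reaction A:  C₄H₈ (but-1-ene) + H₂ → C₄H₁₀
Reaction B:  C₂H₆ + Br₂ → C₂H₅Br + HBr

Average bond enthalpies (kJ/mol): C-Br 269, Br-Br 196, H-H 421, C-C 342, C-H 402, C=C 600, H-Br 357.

Reaction A, by 97 kJ

Reaction A:
  Bonds broken (reactants):
    C-C: 2 × 342 = 684
    C-H: 8 × 402 = 3216
    C=C: 1 × 600 = 600
    H-H: 1 × 421 = 421
    Σ(broken) = 4921 kJ
  Bonds formed (products):
    C-C: 3 × 342 = 1026
    C-H: 10 × 402 = 4020
    Σ(formed) = 5046 kJ
  ΔH_A = 4921 − 5046 = −125 kJ
Reaction B:
  Bonds broken (reactants):
    Br-Br: 1 × 196 = 196
    C-C: 1 × 342 = 342
    C-H: 6 × 402 = 2412
    Σ(broken) = 2950 kJ
  Bonds formed (products):
    C-Br: 1 × 269 = 269
    C-C: 1 × 342 = 342
    C-H: 5 × 402 = 2010
    H-Br: 1 × 357 = 357
    Σ(formed) = 2978 kJ
  ΔH_B = 2950 − 2978 = −28 kJ
ΔH_A − ΔH_B = −97 kJ, so reaction A has the more negative ΔH; |ΔH_A − ΔH_B| = 97 kJ.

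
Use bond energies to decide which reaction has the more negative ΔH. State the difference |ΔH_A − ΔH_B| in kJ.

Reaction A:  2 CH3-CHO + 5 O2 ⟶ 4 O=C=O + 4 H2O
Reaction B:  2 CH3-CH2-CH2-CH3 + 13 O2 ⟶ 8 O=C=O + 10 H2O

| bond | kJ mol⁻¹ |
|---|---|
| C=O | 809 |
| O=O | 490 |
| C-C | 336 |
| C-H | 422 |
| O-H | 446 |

Reaction A:
  Bonds broken (reactants):
    C-C: 2 × 336 = 672
    C-H: 8 × 422 = 3376
    C=O: 2 × 809 = 1618
    O=O: 5 × 490 = 2450
    Σ(broken) = 8116 kJ
  Bonds formed (products):
    C=O: 8 × 809 = 6472
    O-H: 8 × 446 = 3568
    Σ(formed) = 10040 kJ
  ΔH_A = 8116 − 10040 = −1924 kJ
Reaction B:
  Bonds broken (reactants):
    C-C: 6 × 336 = 2016
    C-H: 20 × 422 = 8440
    O=O: 13 × 490 = 6370
    Σ(broken) = 16826 kJ
  Bonds formed (products):
    C=O: 16 × 809 = 12944
    O-H: 20 × 446 = 8920
    Σ(formed) = 21864 kJ
  ΔH_B = 16826 − 21864 = −5038 kJ
ΔH_A − ΔH_B = +3114 kJ, so reaction B has the more negative ΔH; |ΔH_A − ΔH_B| = 3114 kJ.

Reaction B, by 3114 kJ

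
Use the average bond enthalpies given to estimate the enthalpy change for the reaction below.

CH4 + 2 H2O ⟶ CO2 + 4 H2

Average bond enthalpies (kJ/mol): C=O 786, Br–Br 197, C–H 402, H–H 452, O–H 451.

Bonds broken (reactants):
  C–H: 4 × 402 = 1608
  O–H: 4 × 451 = 1804
  Σ(broken) = 3412 kJ
Bonds formed (products):
  C=O: 2 × 786 = 1572
  H–H: 4 × 452 = 1808
  Σ(formed) = 3380 kJ
ΔH = Σ(broken) − Σ(formed) = 3412 − 3380 = +32 kJ

ΔH ≈ +32 kJ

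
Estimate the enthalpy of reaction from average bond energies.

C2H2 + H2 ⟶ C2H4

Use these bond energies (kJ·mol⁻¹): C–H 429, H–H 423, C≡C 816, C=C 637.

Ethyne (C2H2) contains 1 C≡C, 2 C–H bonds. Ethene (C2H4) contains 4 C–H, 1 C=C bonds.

Bonds broken (reactants):
  C≡C: 1 × 816 = 816
  C–H: 2 × 429 = 858
  H–H: 1 × 423 = 423
  Σ(broken) = 2097 kJ
Bonds formed (products):
  C–H: 4 × 429 = 1716
  C=C: 1 × 637 = 637
  Σ(formed) = 2353 kJ
ΔH = Σ(broken) − Σ(formed) = 2097 − 2353 = −256 kJ

ΔH ≈ −256 kJ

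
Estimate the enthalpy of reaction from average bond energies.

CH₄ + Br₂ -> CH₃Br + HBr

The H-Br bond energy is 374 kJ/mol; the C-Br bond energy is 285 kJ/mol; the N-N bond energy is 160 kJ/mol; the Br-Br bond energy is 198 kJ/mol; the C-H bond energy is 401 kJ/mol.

Bonds broken (reactants):
  Br-Br: 1 × 198 = 198
  C-H: 4 × 401 = 1604
  Σ(broken) = 1802 kJ
Bonds formed (products):
  C-Br: 1 × 285 = 285
  C-H: 3 × 401 = 1203
  H-Br: 1 × 374 = 374
  Σ(formed) = 1862 kJ
ΔH = Σ(broken) − Σ(formed) = 1802 − 1862 = −60 kJ

ΔH ≈ −60 kJ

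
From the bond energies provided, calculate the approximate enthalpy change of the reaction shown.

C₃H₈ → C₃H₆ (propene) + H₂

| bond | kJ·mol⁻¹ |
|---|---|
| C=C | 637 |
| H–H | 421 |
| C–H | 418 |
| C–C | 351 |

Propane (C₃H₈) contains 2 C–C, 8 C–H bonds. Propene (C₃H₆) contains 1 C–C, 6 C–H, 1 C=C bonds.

ΔH ≈ +129 kJ

Bonds broken (reactants):
  C–C: 2 × 351 = 702
  C–H: 8 × 418 = 3344
  Σ(broken) = 4046 kJ
Bonds formed (products):
  C–C: 1 × 351 = 351
  C–H: 6 × 418 = 2508
  C=C: 1 × 637 = 637
  H–H: 1 × 421 = 421
  Σ(formed) = 3917 kJ
ΔH = Σ(broken) − Σ(formed) = 4046 − 3917 = +129 kJ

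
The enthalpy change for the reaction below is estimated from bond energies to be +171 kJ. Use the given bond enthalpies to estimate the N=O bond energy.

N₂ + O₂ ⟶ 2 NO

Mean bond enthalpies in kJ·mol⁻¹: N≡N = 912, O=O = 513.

Let D be the N=O bond energy.
Σ(broken) = 1×912 + 1×513 = 1425
Σ(formed) = 2×D = 2D
ΔH = Σ(broken) − Σ(formed) = (1425) − (2D) = +1425 − 2D
Setting this equal to +171 kJ gives 2D = 1254, so D = 627 kJ/mol.

D(N=O) ≈ 627 kJ/mol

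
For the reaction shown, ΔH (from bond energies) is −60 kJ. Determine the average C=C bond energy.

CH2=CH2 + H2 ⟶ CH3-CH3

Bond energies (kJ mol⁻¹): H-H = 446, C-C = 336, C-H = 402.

D(C=C) ≈ 634 kJ/mol

Let D be the C=C bond energy.
Σ(broken) = 4×402 + 1×D + 1×446 = 2054 + D
Σ(formed) = 1×336 + 6×402 = 2748
ΔH = Σ(broken) − Σ(formed) = (2054 + D) − (2748) = −694 + D
Setting this equal to −60 kJ gives D = 634 kJ/mol.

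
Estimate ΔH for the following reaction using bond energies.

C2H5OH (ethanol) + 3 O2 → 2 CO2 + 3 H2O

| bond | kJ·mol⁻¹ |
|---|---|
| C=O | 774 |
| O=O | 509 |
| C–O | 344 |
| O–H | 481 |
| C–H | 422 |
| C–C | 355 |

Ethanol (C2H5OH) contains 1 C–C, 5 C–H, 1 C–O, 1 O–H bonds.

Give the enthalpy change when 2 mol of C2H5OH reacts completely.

ΔH = −2330 kJ

Bonds broken (reactants):
  C–C: 1 × 355 = 355
  C–H: 5 × 422 = 2110
  C–O: 1 × 344 = 344
  O–H: 1 × 481 = 481
  O=O: 3 × 509 = 1527
  Σ(broken) = 4817 kJ
Bonds formed (products):
  C=O: 4 × 774 = 3096
  O–H: 6 × 481 = 2886
  Σ(formed) = 5982 kJ
ΔH = Σ(broken) − Σ(formed) = 4817 − 5982 = −1165 kJ
For 2× the reaction as written: 2 × (−1165) = −2330 kJ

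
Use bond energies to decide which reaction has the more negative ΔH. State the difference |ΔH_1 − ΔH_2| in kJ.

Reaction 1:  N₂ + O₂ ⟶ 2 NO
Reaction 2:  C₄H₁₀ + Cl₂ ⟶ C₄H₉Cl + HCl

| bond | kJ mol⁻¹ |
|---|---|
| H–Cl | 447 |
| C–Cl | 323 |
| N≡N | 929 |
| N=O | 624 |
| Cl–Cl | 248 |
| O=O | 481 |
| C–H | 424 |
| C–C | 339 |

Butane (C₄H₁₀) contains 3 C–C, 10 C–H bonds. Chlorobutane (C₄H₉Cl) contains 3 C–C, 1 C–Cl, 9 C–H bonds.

Reaction 2, by 260 kJ

Reaction 1:
  Bonds broken (reactants):
    N≡N: 1 × 929 = 929
    O=O: 1 × 481 = 481
    Σ(broken) = 1410 kJ
  Bonds formed (products):
    N=O: 2 × 624 = 1248
    Σ(formed) = 1248 kJ
  ΔH_1 = 1410 − 1248 = +162 kJ
Reaction 2:
  Bonds broken (reactants):
    C–C: 3 × 339 = 1017
    C–H: 10 × 424 = 4240
    Cl–Cl: 1 × 248 = 248
    Σ(broken) = 5505 kJ
  Bonds formed (products):
    C–C: 3 × 339 = 1017
    C–Cl: 1 × 323 = 323
    C–H: 9 × 424 = 3816
    H–Cl: 1 × 447 = 447
    Σ(formed) = 5603 kJ
  ΔH_2 = 5505 − 5603 = −98 kJ
ΔH_1 − ΔH_2 = +260 kJ, so reaction 2 has the more negative ΔH; |ΔH_1 − ΔH_2| = 260 kJ.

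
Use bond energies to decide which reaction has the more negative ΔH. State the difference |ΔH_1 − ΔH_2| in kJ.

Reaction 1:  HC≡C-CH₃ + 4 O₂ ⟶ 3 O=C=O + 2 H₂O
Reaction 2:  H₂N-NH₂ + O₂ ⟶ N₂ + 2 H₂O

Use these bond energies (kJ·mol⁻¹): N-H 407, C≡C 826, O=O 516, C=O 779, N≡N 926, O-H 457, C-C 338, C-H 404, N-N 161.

Reaction 1:
  Bonds broken (reactants):
    C≡C: 1 × 826 = 826
    C-C: 1 × 338 = 338
    C-H: 4 × 404 = 1616
    O=O: 4 × 516 = 2064
    Σ(broken) = 4844 kJ
  Bonds formed (products):
    C=O: 6 × 779 = 4674
    O-H: 4 × 457 = 1828
    Σ(formed) = 6502 kJ
  ΔH_1 = 4844 − 6502 = −1658 kJ
Reaction 2:
  Bonds broken (reactants):
    N-H: 4 × 407 = 1628
    N-N: 1 × 161 = 161
    O=O: 1 × 516 = 516
    Σ(broken) = 2305 kJ
  Bonds formed (products):
    N≡N: 1 × 926 = 926
    O-H: 4 × 457 = 1828
    Σ(formed) = 2754 kJ
  ΔH_2 = 2305 − 2754 = −449 kJ
ΔH_1 − ΔH_2 = −1209 kJ, so reaction 1 has the more negative ΔH; |ΔH_1 − ΔH_2| = 1209 kJ.

Reaction 1, by 1209 kJ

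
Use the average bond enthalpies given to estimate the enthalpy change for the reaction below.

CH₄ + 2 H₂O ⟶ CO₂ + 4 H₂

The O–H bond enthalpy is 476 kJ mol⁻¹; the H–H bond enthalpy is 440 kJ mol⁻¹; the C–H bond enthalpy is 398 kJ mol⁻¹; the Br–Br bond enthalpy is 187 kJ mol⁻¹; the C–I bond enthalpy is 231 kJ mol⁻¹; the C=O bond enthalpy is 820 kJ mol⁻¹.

ΔH ≈ +96 kJ

Bonds broken (reactants):
  C–H: 4 × 398 = 1592
  O–H: 4 × 476 = 1904
  Σ(broken) = 3496 kJ
Bonds formed (products):
  C=O: 2 × 820 = 1640
  H–H: 4 × 440 = 1760
  Σ(formed) = 3400 kJ
ΔH = Σ(broken) − Σ(formed) = 3496 − 3400 = +96 kJ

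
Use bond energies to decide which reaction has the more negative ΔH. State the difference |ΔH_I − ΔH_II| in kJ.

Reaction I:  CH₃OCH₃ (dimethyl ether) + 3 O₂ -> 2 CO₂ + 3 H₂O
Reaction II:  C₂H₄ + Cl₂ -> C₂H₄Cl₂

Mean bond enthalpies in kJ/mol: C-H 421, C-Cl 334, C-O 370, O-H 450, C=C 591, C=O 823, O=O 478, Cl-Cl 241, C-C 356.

Reaction I, by 1100 kJ

Reaction I:
  Bonds broken (reactants):
    C-H: 6 × 421 = 2526
    C-O: 2 × 370 = 740
    O=O: 3 × 478 = 1434
    Σ(broken) = 4700 kJ
  Bonds formed (products):
    C=O: 4 × 823 = 3292
    O-H: 6 × 450 = 2700
    Σ(formed) = 5992 kJ
  ΔH_I = 4700 − 5992 = −1292 kJ
Reaction II:
  Bonds broken (reactants):
    C-H: 4 × 421 = 1684
    C=C: 1 × 591 = 591
    Cl-Cl: 1 × 241 = 241
    Σ(broken) = 2516 kJ
  Bonds formed (products):
    C-C: 1 × 356 = 356
    C-Cl: 2 × 334 = 668
    C-H: 4 × 421 = 1684
    Σ(formed) = 2708 kJ
  ΔH_II = 2516 − 2708 = −192 kJ
ΔH_I − ΔH_II = −1100 kJ, so reaction I has the more negative ΔH; |ΔH_I − ΔH_II| = 1100 kJ.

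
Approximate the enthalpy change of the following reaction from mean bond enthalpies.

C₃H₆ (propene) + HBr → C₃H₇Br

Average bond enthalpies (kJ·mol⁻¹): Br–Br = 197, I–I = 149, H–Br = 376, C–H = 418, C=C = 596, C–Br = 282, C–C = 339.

Bonds broken (reactants):
  C–C: 1 × 339 = 339
  C–H: 6 × 418 = 2508
  C=C: 1 × 596 = 596
  H–Br: 1 × 376 = 376
  Σ(broken) = 3819 kJ
Bonds formed (products):
  C–Br: 1 × 282 = 282
  C–C: 2 × 339 = 678
  C–H: 7 × 418 = 2926
  Σ(formed) = 3886 kJ
ΔH = Σ(broken) − Σ(formed) = 3819 − 3886 = −67 kJ

ΔH ≈ −67 kJ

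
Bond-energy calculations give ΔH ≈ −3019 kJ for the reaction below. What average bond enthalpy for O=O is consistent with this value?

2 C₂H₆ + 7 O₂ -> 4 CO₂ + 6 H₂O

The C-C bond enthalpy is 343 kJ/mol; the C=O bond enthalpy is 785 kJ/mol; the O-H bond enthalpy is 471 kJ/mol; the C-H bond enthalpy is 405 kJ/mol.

D(O=O) ≈ 481 kJ/mol

Let D be the O=O bond energy.
Σ(broken) = 2×343 + 12×405 + 7×D = 5546 + 7D
Σ(formed) = 8×785 + 12×471 = 11932
ΔH = Σ(broken) − Σ(formed) = (5546 + 7D) − (11932) = −6386 + 7D
Setting this equal to −3019 kJ gives 7D = 3367, so D = 481 kJ/mol.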